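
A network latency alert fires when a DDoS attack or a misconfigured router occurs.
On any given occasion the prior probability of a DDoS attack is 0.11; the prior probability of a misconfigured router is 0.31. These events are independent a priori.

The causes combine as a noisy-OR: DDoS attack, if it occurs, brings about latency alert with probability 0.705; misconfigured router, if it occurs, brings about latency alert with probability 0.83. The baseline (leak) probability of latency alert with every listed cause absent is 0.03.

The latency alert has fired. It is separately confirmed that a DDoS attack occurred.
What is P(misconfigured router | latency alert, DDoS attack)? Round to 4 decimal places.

Under noisy-OR, P(latency alert | causes) = 1 − (1−0.03)·∏(1−qᵢ) over the active causes.
P(latency alert | DDoS attack) = 0.71385·0.69 + 0.951354·0.31 = 0.492556 + 0.294920 = 0.787476
Of this, 0.294920 comes from 0.951354·0.31 (the misconfigured router=true cases).
Hence the posterior is 0.294920/0.787476 ≈ 0.3745.

P(misconfigured router | latency alert, DDoS attack) ≈ 0.3745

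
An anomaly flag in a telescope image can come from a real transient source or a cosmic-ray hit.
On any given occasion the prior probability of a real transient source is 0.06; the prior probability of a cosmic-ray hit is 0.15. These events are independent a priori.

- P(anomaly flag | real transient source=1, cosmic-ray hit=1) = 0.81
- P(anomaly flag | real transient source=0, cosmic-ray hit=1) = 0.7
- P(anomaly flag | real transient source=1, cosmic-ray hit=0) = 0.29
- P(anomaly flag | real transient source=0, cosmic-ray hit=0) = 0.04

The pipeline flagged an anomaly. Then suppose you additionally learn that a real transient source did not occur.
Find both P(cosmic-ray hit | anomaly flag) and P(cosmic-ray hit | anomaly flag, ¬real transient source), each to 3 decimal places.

P(cosmic-ray hit | anomaly flag) ≈ 0.694; P(cosmic-ray hit | anomaly flag, ¬real transient source) ≈ 0.755

P(anomaly flag) = 0.04×0.94×0.85 + 0.7×0.94×0.15 + 0.29×0.06×0.85 + 0.81×0.06×0.15 = 0.031960 + 0.098700 + 0.014790 + 0.007290 = 0.152740
Restricting to configurations with cosmic-ray hit present: 0.098700 + 0.007290 = 0.105990.
Hence the posterior is 0.105990/0.152740 ≈ 0.694.

Now condition on the additional information:
P(anomaly flag | ¬real transient source) = 0.04·0.85 + 0.7·0.15 = 0.034000 + 0.105000 = 0.139000
Restricting to configurations with cosmic-ray hit present: 0.7·0.15 = 0.105000.
Hence the posterior is 0.105000/0.139000 ≈ 0.755.
Ruling out real transient source raises the posterior on cosmic-ray hit — the flip side of explaining away.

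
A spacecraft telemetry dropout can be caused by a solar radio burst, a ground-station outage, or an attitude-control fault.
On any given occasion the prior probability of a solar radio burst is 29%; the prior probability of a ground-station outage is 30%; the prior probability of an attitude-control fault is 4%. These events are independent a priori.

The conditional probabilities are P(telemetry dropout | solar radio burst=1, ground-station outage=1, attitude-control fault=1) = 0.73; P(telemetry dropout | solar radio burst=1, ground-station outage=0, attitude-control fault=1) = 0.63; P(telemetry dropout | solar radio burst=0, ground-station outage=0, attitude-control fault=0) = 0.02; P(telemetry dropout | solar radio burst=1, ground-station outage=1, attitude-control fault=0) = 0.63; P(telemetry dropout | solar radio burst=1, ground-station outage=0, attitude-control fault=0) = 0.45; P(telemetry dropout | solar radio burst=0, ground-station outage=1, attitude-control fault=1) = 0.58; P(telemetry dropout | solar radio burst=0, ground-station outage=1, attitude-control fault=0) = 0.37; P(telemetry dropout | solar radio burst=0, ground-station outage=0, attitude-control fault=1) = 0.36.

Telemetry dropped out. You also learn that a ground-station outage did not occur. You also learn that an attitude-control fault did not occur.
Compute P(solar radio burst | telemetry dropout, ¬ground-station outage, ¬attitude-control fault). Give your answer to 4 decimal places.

For the numerator, keep only solar radio burst=true terms: 0.45*0.29 = 0.130500
The normalizing constant is 0.02*0.71 + 0.45*0.29 = 0.144700
P(solar radio burst | telemetry dropout, ¬ground-station outage, ¬attitude-control fault) = 0.130500/0.144700 ≈ 0.9019

P(solar radio burst | telemetry dropout, ¬ground-station outage, ¬attitude-control fault) ≈ 0.9019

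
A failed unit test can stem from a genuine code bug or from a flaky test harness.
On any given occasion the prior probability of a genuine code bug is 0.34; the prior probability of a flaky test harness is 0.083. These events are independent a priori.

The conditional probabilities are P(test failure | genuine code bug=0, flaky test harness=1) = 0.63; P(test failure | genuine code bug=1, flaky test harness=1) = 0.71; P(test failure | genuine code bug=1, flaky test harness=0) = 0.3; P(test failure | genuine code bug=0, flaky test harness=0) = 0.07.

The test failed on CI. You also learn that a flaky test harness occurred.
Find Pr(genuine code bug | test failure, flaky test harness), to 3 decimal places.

P(test failure | flaky test harness) = 0.63·0.66 + 0.71·0.34 = 0.415800 + 0.241400 = 0.657200
The genuine code bug-present share is 0.71·0.34 = 0.241400.
Hence the posterior is 0.241400/0.657200 ≈ 0.367.

Pr(genuine code bug | test failure, flaky test harness) ≈ 0.367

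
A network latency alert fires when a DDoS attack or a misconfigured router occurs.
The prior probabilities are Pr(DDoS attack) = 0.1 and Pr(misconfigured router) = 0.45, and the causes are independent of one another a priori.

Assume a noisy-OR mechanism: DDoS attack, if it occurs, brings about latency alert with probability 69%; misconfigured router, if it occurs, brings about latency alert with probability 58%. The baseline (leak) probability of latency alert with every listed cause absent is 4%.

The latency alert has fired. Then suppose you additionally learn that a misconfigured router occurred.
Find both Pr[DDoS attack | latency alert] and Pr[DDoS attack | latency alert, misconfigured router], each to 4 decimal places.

Under noisy-OR, P(latency alert | causes) = 1 − (1−0.04)·∏(1−qᵢ) over the active causes.
P(latency alert) = 0.04·0.9·0.55 + 0.5968·0.9·0.45 + 0.7024·0.1·0.55 + 0.875008·0.1·0.45 = 0.019800 + 0.241704 + 0.038632 + 0.039375 = 0.339511
Of this, 0.078007 comes from 0.038632 + 0.039375 (the DDoS attack=true cases).
P(DDoS attack | latency alert) = 0.078007 / 0.339511 ≈ 0.2298

With the extra evidence:
Weight on DDoS attack=true, given the evidence: 0.875008×0.1 = 0.087501
Denominator P(latency alert | misconfigured router): 0.5968×0.9 + 0.875008×0.1 = 0.624621
P(DDoS attack | latency alert, misconfigured router) = 0.087501/0.624621 ≈ 0.1401
This is intercausal reasoning (explaining away): once misconfigured router accounts for the latency alert, DDoS attack becomes less likely.

Pr[DDoS attack | latency alert] ≈ 0.2298; Pr[DDoS attack | latency alert, misconfigured router] ≈ 0.1401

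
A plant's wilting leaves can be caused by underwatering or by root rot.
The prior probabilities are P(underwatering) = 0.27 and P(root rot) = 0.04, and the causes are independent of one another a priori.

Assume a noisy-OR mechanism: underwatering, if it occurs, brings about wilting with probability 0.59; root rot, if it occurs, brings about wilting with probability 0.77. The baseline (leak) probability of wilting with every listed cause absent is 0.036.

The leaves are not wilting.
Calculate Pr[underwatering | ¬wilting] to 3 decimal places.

Under noisy-OR, P(wilting | causes) = 1 − (1−0.036)·∏(1−qᵢ) over the active causes.
By total probability over the 4 (underwatering, root rot) configurations:
  P(¬wilting) = 0.964×0.73×0.96 + 0.22172×0.73×0.04 + 0.39524×0.27×0.96 + 0.090905×0.27×0.04
        = 0.675571 + 0.006474 + 0.102446 + 0.000982 = 0.785473
Keeping only the underwatering-present terms gives 0.103428, so
  P(underwatering | ¬wilting) = 0.103428 / 0.785473 ≈ 0.132

Pr[underwatering | ¬wilting] ≈ 0.132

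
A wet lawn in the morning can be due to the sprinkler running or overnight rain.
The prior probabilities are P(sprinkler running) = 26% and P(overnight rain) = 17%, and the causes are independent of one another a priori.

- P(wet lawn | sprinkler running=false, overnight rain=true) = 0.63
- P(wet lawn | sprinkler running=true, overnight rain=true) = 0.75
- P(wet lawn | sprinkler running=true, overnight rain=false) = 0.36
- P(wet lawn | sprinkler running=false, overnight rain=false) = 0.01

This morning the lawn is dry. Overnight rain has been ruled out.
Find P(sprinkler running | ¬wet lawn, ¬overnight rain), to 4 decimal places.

P(¬wet lawn | ¬overnight rain) = 0.99*0.74 + 0.64*0.26 = 0.732600 + 0.166400 = 0.899000
The sprinkler running-present share is 0.64*0.26 = 0.166400.
Hence the posterior is 0.166400/0.899000 ≈ 0.1851.

P(sprinkler running | ¬wet lawn, ¬overnight rain) ≈ 0.1851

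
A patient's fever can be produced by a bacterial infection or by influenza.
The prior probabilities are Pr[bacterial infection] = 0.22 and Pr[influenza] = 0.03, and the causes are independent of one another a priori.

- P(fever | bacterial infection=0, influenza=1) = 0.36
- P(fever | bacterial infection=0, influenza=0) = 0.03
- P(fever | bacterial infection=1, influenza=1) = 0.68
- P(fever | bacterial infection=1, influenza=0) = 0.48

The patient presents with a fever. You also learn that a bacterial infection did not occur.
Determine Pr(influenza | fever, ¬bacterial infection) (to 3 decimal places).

Pr(influenza | fever, ¬bacterial infection) ≈ 0.271

P(fever | ¬bacterial infection) = 0.03*0.97 + 0.36*0.03 = 0.029100 + 0.010800 = 0.039900
Restricting to configurations with influenza present: 0.36*0.03 = 0.010800.
Hence the posterior is 0.010800/0.039900 ≈ 0.271.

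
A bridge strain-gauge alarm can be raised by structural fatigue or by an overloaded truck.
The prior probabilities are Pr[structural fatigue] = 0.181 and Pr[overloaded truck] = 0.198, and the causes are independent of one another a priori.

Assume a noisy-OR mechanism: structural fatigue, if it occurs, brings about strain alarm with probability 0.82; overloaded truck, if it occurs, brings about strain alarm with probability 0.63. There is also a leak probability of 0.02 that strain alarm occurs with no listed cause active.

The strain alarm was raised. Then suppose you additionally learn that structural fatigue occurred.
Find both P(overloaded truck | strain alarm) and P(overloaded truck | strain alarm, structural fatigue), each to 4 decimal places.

Under noisy-OR, P(strain alarm | causes) = 1 − (1−0.02)·∏(1−qᵢ) over the active causes.
Numerator (weight on configurations with overloaded truck): 0.103362 + 0.033499 = 0.136861
Normalizer over all consistent configurations: 0.02·0.819·0.802 + 0.6374·0.819·0.198 + 0.8236·0.181·0.802 + 0.934732·0.181·0.198 = 0.269553
P(overloaded truck | strain alarm) = 0.136861/0.269553 ≈ 0.5077

Now condition on the additional information:
P(strain alarm | structural fatigue) = 0.8236×0.802 + 0.934732×0.198 = 0.660527 + 0.185077 = 0.845604
Restricting to configurations with overloaded truck present: 0.934732×0.198 = 0.185077.
P(overloaded truck | strain alarm, structural fatigue) = 0.185077 / 0.845604 ≈ 0.2189
— structural fatigue explains away the evidence for overloaded truck.

P(overloaded truck | strain alarm) ≈ 0.5077; P(overloaded truck | strain alarm, structural fatigue) ≈ 0.2189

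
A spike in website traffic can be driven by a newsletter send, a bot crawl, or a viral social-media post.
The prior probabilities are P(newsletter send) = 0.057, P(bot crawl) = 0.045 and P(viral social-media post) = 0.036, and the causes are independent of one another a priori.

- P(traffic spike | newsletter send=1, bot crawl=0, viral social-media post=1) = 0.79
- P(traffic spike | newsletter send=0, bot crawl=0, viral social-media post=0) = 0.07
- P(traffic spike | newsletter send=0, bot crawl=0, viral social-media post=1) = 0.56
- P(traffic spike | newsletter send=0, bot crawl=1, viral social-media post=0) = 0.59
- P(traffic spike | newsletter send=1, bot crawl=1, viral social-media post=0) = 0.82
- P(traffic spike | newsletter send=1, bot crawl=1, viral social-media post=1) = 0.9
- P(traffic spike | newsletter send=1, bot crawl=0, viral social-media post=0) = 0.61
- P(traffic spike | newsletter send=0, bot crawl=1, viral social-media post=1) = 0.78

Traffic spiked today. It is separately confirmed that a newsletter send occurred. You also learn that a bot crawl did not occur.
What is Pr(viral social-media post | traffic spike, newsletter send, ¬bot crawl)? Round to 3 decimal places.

By total probability over both values of viral social-media post:
  P(traffic spike | newsletter send, ¬bot crawl) = 0.61*0.964 + 0.79*0.036
        = 0.588040 + 0.028440 = 0.616480
The terms with viral social-media post present sum to 0.028440, so
  P(viral social-media post | traffic spike, newsletter send, ¬bot crawl) = 0.028440 / 0.616480 ≈ 0.046

Pr(viral social-media post | traffic spike, newsletter send, ¬bot crawl) ≈ 0.046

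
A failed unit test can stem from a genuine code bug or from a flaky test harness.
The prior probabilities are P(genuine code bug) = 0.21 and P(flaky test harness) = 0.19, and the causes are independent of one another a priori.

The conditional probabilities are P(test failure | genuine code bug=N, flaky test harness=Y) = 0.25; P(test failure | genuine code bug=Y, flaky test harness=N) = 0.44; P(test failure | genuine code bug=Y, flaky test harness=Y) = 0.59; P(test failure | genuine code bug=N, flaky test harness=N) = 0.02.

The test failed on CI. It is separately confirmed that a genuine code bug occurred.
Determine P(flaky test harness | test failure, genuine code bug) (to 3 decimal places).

P(flaky test harness | test failure, genuine code bug) ≈ 0.239

P(test failure | genuine code bug) = 0.44*0.81 + 0.59*0.19 = 0.356400 + 0.112100 = 0.468500
Of this, 0.112100 comes from 0.59*0.19 (the flaky test harness=true cases).
P(flaky test harness | test failure, genuine code bug) = 0.112100 / 0.468500 ≈ 0.239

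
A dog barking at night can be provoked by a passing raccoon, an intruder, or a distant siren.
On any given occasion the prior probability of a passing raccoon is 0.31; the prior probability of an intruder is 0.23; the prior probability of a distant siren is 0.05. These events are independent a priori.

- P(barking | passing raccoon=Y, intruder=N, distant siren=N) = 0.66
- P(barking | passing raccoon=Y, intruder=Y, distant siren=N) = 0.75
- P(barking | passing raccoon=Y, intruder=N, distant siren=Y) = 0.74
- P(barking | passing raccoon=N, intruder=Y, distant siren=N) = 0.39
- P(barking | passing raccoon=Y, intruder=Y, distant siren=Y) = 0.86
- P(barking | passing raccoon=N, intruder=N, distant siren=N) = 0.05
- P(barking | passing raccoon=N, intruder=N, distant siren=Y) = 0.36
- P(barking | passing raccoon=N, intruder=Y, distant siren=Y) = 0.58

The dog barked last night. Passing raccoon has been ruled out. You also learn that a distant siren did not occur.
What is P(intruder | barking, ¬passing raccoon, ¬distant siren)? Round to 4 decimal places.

P(intruder | barking, ¬passing raccoon, ¬distant siren) ≈ 0.6997

P(barking | ¬passing raccoon, ¬distant siren) = 0.05·0.77 + 0.39·0.23 = 0.038500 + 0.089700 = 0.128200
Restricting to configurations with intruder present: 0.39·0.23 = 0.089700.
So P(intruder | barking, ¬passing raccoon, ¬distant siren) = 0.089700/0.128200 ≈ 0.6997.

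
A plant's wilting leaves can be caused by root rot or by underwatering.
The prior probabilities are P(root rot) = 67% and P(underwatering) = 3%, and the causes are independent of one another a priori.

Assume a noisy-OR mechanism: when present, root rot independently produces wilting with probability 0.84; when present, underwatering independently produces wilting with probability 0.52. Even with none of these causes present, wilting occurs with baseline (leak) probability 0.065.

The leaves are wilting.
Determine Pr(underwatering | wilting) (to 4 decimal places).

Under noisy-OR, P(wilting | causes) = 1 − (1−0.065)·∏(1−qᵢ) over the active causes.
By total probability over the 4 (root rot, underwatering) configurations:
  P(wilting) = 0.065·0.33·0.97 + 0.5512·0.33·0.03 + 0.8504·0.67·0.97 + 0.928192·0.67·0.03
        = 0.020806 + 0.005457 + 0.552675 + 0.018657 = 0.597595
Configurations with underwatering contribute 0.024114, so
  P(underwatering | wilting) = 0.024114 / 0.597595 ≈ 0.0404

Pr(underwatering | wilting) ≈ 0.0404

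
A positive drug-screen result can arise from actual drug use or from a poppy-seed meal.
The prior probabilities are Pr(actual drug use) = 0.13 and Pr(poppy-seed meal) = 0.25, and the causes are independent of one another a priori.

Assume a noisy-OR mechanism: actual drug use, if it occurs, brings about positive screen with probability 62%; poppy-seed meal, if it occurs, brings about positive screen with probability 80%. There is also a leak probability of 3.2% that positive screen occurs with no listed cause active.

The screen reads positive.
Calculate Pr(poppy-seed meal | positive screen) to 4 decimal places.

Pr(poppy-seed meal | positive screen) ≈ 0.7135

Under noisy-OR, P(positive screen | causes) = 1 − (1−0.032)·∏(1−qᵢ) over the active causes.
P(positive screen) = 0.032*0.87*0.75 + 0.8064*0.87*0.25 + 0.63216*0.13*0.75 + 0.926432*0.13*0.25 = 0.020880 + 0.175392 + 0.061636 + 0.030109 = 0.288017
Restricting to configurations with poppy-seed meal present: 0.175392 + 0.030109 = 0.205501.
So P(poppy-seed meal | positive screen) = 0.205501/0.288017 ≈ 0.7135.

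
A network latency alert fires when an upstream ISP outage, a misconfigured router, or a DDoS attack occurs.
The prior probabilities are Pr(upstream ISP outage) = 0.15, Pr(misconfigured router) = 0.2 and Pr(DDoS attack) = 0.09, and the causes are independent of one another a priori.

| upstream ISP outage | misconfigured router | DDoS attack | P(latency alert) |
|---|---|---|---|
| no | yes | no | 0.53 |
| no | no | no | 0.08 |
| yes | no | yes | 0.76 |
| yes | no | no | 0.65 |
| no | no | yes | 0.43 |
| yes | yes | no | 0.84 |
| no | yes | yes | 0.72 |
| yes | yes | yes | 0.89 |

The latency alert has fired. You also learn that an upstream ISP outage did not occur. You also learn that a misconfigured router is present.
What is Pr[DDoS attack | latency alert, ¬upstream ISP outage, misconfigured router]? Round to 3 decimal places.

Pr[DDoS attack | latency alert, ¬upstream ISP outage, misconfigured router] ≈ 0.118

P(latency alert | ¬upstream ISP outage, misconfigured router) = 0.53*0.91 + 0.72*0.09 = 0.482300 + 0.064800 = 0.547100
The DDoS attack-present share is 0.72*0.09 = 0.064800.
P(DDoS attack | latency alert, ¬upstream ISP outage, misconfigured router) = 0.064800 / 0.547100 ≈ 0.118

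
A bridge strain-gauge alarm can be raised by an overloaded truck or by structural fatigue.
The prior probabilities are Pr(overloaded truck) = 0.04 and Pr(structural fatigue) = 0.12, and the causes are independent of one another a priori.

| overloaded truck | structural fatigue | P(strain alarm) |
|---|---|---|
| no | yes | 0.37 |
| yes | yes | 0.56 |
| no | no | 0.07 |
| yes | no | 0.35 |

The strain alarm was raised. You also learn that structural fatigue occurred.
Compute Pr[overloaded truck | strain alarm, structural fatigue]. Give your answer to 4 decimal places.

Sum P(strain alarm|·) weighted by the priors over both values of overloaded truck:
  P(strain alarm | structural fatigue) = 0.37·0.96 + 0.56·0.04
        = 0.355200 + 0.022400 = 0.377600
The terms with overloaded truck present sum to 0.022400, so
  P(overloaded truck | strain alarm, structural fatigue) = 0.022400 / 0.377600 ≈ 0.0593

Pr[overloaded truck | strain alarm, structural fatigue] ≈ 0.0593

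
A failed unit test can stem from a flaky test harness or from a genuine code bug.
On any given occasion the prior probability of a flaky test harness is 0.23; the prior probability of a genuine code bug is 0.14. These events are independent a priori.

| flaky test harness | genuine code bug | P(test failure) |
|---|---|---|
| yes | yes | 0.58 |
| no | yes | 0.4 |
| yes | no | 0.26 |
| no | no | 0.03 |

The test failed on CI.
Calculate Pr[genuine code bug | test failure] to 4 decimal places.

Pr[genuine code bug | test failure] ≈ 0.4643

By total probability over the 4 (flaky test harness, genuine code bug) configurations:
  P(test failure) = 0.03×0.77×0.86 + 0.4×0.77×0.14 + 0.26×0.23×0.86 + 0.58×0.23×0.14
        = 0.019866 + 0.043120 + 0.051428 + 0.018676 = 0.133090
The terms with genuine code bug present sum to 0.061796, so
  P(genuine code bug | test failure) = 0.061796 / 0.133090 ≈ 0.4643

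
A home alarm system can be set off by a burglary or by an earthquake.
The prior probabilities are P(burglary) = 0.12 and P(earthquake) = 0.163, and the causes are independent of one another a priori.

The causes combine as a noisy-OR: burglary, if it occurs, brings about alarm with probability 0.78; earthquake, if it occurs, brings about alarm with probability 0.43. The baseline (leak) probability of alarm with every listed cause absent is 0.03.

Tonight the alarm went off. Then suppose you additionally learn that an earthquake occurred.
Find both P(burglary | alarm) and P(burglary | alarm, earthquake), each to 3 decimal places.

P(burglary | alarm) ≈ 0.527; P(burglary | alarm, earthquake) ≈ 0.211

Under noisy-OR, P(alarm | causes) = 1 − (1−0.03)·∏(1−qᵢ) over the active causes.
By total probability over the 4 (burglary, earthquake) configurations:
  P(alarm) = 0.03*0.88*0.837 + 0.4471*0.88*0.163 + 0.7866*0.12*0.837 + 0.878362*0.12*0.163
        = 0.022097 + 0.064132 + 0.079006 + 0.017181 = 0.182416
Configurations with burglary contribute 0.096187, so
  P(burglary | alarm) = 0.096187 / 0.182416 ≈ 0.527

Now also conditioning on earthquake=true:
P(alarm | earthquake) = 0.4471×0.88 + 0.878362×0.12 = 0.393448 + 0.105403 = 0.498851
The burglary-present share is 0.878362×0.12 = 0.105403.
So P(burglary | alarm, earthquake) = 0.105403/0.498851 ≈ 0.211.
Conditioning on earthquake lowers the posterior on burglary: the classic explaining-away effect in a common-effect structure.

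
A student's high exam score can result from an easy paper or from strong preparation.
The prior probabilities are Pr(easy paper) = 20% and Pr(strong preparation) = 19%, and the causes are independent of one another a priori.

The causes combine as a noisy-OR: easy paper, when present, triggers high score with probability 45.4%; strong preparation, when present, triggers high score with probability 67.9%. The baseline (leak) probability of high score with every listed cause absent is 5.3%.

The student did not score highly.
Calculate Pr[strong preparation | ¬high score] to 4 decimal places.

Pr[strong preparation | ¬high score] ≈ 0.0700

Under noisy-OR, P(high score | causes) = 1 − (1−0.053)·∏(1−qᵢ) over the active causes.
For the numerator, keep only strong preparation=true terms: 0.046206 + 0.006307 = 0.052513
Normalizer over all consistent configurations: 0.947·0.8·0.81 + 0.303987·0.8·0.19 + 0.517062·0.2·0.81 + 0.165977·0.2·0.19 = 0.749933
Posterior = 0.052513 / 0.749933 ≈ 0.0700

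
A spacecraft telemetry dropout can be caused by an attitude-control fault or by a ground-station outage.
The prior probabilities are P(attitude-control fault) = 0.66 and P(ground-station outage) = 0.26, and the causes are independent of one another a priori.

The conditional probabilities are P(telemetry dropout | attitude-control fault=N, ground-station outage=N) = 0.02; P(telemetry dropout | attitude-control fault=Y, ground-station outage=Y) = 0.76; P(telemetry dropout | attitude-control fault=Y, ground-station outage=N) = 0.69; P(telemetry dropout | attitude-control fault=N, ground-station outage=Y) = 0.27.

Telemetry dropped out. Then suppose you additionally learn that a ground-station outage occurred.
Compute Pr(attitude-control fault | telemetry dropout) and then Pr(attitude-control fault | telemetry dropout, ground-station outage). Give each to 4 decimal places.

Pr(attitude-control fault | telemetry dropout) ≈ 0.9418; Pr(attitude-control fault | telemetry dropout, ground-station outage) ≈ 0.8453

Enumerate the 4 (attitude-control fault, ground-station outage) configurations and weight by the priors:
  P(telemetry dropout) = 0.02·0.34·0.74 + 0.27·0.34·0.26 + 0.69·0.66·0.74 + 0.76·0.66·0.26
        = 0.005032 + 0.023868 + 0.336996 + 0.130416 = 0.496312
Keeping only the attitude-control fault-present terms gives 0.467412, so
  P(attitude-control fault | telemetry dropout) = 0.467412 / 0.496312 ≈ 0.9418

With the extra evidence:
Enumerate both values of attitude-control fault and weight by the priors:
  P(telemetry dropout | ground-station outage) = 0.27·0.34 + 0.76·0.66
        = 0.091800 + 0.501600 = 0.593400
The terms with attitude-control fault present sum to 0.501600, so
  P(attitude-control fault | telemetry dropout, ground-station outage) = 0.501600 / 0.593400 ≈ 0.8453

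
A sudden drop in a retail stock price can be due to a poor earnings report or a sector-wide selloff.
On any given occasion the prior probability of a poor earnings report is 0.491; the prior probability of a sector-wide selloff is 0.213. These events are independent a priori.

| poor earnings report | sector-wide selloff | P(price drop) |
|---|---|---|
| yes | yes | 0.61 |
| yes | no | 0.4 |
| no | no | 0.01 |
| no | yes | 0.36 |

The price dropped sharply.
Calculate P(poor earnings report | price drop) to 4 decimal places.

P(poor earnings report | price drop) ≈ 0.8354

Enumerate the 4 (poor earnings report, sector-wide selloff) configurations and weight by the priors:
  P(price drop) = 0.01×0.509×0.787 + 0.36×0.509×0.213 + 0.4×0.491×0.787 + 0.61×0.491×0.213
        = 0.004006 + 0.039030 + 0.154567 + 0.063796 = 0.261399
Keeping only the poor earnings report-present terms gives 0.218363, so
  P(poor earnings report | price drop) = 0.218363 / 0.261399 ≈ 0.8354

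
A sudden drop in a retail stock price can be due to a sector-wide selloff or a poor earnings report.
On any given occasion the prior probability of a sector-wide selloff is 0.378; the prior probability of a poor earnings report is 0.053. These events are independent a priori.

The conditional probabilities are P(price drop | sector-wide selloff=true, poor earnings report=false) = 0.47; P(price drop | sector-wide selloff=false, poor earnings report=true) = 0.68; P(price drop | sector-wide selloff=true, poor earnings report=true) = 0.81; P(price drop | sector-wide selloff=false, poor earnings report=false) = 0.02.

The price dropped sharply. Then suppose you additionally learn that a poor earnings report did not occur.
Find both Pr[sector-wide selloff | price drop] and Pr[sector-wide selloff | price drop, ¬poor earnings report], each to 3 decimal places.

Pr[sector-wide selloff | price drop] ≈ 0.844; Pr[sector-wide selloff | price drop, ¬poor earnings report] ≈ 0.935

P(price drop) = 0.02×0.622×0.947 + 0.68×0.622×0.053 + 0.47×0.378×0.947 + 0.81×0.378×0.053 = 0.011781 + 0.022417 + 0.168244 + 0.016228 = 0.218670
The sector-wide selloff-present share is 0.168244 + 0.016228 = 0.184472.
So P(sector-wide selloff | price drop) = 0.184472/0.218670 ≈ 0.844.

Now also conditioning on poor earnings report≠true:
Enumerate both values of sector-wide selloff and weight by the priors:
  P(price drop | ¬poor earnings report) = 0.02*0.622 + 0.47*0.378
        = 0.012440 + 0.177660 = 0.190100
Configurations with sector-wide selloff contribute 0.177660, so
  P(sector-wide selloff | price drop, ¬poor earnings report) = 0.177660 / 0.190100 ≈ 0.935
Ruling out poor earnings report raises the posterior on sector-wide selloff — the flip side of explaining away.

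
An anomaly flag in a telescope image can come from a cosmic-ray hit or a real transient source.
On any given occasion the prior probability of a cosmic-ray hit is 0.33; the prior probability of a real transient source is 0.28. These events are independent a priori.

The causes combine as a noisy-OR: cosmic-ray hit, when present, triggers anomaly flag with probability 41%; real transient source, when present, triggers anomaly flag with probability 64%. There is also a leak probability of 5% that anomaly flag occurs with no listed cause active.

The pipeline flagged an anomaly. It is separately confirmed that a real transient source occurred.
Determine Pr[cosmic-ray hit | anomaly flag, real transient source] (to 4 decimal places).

Under noisy-OR, P(anomaly flag | causes) = 1 − (1−0.05)·∏(1−qᵢ) over the active causes.
For the numerator, keep only cosmic-ray hit=true terms: 0.79822·0.33 = 0.263413
The normalizing constant is 0.658·0.67 + 0.79822·0.33 = 0.704273
Posterior = 0.263413 / 0.704273 ≈ 0.3740

Pr[cosmic-ray hit | anomaly flag, real transient source] ≈ 0.3740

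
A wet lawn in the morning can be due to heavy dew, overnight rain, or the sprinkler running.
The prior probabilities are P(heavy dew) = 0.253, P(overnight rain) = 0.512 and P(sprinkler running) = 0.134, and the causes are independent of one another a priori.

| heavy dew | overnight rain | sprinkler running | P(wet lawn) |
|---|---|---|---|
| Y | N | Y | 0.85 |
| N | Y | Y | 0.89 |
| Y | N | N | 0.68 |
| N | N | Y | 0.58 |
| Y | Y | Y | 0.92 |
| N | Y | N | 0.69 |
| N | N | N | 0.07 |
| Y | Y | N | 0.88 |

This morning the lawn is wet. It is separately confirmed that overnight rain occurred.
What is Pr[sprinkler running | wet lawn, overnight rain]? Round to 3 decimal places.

Pr[sprinkler running | wet lawn, overnight rain] ≈ 0.158

Sum P(wet lawn|·) weighted by the priors over the 4 (heavy dew, sprinkler running) configurations:
  P(wet lawn | overnight rain) = 0.69·0.747·0.866 + 0.89·0.747·0.134 + 0.88·0.253·0.866 + 0.92·0.253·0.134
        = 0.446362 + 0.089087 + 0.192806 + 0.031190 = 0.759445
Configurations with sprinkler running contribute 0.120277, so
  P(sprinkler running | wet lawn, overnight rain) = 0.120277 / 0.759445 ≈ 0.158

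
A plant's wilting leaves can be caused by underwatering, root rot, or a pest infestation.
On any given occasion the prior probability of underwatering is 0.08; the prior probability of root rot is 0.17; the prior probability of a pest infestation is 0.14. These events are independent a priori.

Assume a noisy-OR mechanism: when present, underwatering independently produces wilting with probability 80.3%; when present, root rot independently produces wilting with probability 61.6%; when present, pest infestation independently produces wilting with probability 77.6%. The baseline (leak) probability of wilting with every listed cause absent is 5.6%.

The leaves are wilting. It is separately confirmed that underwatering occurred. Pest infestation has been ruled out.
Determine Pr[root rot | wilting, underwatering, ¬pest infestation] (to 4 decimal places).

Under noisy-OR, P(wilting | causes) = 1 − (1−0.056)·∏(1−qᵢ) over the active causes.
Sum P(wilting|·) weighted by the priors over both values of root rot:
  P(wilting | underwatering, ¬pest infestation) = 0.814032*0.83 + 0.928588*0.17
        = 0.675647 + 0.157860 = 0.833507
The terms with root rot present sum to 0.157860, so
  P(root rot | wilting, underwatering, ¬pest infestation) = 0.157860 / 0.833507 ≈ 0.1894

Pr[root rot | wilting, underwatering, ¬pest infestation] ≈ 0.1894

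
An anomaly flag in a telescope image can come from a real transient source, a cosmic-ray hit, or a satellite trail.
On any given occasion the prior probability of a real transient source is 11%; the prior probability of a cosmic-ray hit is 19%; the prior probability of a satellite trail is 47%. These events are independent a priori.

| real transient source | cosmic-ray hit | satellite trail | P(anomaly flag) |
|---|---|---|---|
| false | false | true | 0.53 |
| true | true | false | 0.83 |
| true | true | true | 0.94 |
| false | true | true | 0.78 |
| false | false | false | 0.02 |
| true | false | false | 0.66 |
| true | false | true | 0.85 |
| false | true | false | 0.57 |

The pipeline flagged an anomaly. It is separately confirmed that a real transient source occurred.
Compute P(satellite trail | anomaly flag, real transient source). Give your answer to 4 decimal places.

P(anomaly flag | real transient source) = 0.66·0.81·0.53 + 0.85·0.81·0.47 + 0.83·0.19·0.53 + 0.94·0.19·0.47 = 0.283338 + 0.323595 + 0.083581 + 0.083942 = 0.774456
The satellite trail-present share is 0.323595 + 0.083942 = 0.407537.
Hence the posterior is 0.407537/0.774456 ≈ 0.5262.

P(satellite trail | anomaly flag, real transient source) ≈ 0.5262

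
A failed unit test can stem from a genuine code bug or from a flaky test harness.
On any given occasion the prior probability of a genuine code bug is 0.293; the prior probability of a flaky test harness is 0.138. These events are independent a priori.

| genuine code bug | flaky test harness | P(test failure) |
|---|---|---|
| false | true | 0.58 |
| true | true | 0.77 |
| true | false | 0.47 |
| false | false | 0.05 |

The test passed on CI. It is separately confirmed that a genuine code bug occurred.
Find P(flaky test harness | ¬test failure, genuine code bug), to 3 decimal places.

P(flaky test harness | ¬test failure, genuine code bug) ≈ 0.065

P(¬test failure | genuine code bug) = 0.53·0.862 + 0.23·0.138 = 0.456860 + 0.031740 = 0.488600
Restricting to configurations with flaky test harness present: 0.23·0.138 = 0.031740.
P(flaky test harness | ¬test failure, genuine code bug) = 0.031740 / 0.488600 ≈ 0.065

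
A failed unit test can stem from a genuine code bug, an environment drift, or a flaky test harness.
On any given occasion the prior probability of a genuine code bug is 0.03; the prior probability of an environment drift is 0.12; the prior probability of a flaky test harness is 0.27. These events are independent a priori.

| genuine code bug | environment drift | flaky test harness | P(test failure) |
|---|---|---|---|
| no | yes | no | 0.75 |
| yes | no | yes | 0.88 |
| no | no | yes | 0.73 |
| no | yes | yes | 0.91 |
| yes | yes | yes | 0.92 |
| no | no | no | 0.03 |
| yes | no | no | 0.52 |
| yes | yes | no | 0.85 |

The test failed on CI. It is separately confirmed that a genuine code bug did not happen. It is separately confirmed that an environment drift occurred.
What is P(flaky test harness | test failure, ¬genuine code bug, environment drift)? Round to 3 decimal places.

P(flaky test harness | test failure, ¬genuine code bug, environment drift) ≈ 0.310

Numerator (weight on configurations with flaky test harness): 0.91×0.27 = 0.245700
Denominator P(test failure | ¬genuine code bug, environment drift): 0.75×0.73 + 0.91×0.27 = 0.793200
P(flaky test harness | test failure, ¬genuine code bug, environment drift) = 0.245700/0.793200 ≈ 0.310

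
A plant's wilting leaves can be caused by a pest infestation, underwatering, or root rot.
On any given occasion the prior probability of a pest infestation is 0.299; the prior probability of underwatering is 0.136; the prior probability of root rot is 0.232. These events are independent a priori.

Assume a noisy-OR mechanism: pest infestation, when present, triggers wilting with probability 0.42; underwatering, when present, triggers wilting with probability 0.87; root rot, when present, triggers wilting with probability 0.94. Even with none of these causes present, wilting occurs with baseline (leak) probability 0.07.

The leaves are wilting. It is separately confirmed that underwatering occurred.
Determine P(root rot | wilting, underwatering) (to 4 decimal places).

Under noisy-OR, P(wilting | causes) = 1 − (1−0.07)·∏(1−qᵢ) over the active causes.
P(wilting | underwatering) = 0.8791·0.701·0.768 + 0.992746·0.701·0.232 + 0.929878·0.299·0.768 + 0.995793·0.299·0.232 = 0.473279 + 0.161452 + 0.213530 + 0.069076 = 0.917337
Of this, 0.230528 comes from 0.161452 + 0.069076 (the root rot=true cases).
So P(root rot | wilting, underwatering) = 0.230528/0.917337 ≈ 0.2513.

P(root rot | wilting, underwatering) ≈ 0.2513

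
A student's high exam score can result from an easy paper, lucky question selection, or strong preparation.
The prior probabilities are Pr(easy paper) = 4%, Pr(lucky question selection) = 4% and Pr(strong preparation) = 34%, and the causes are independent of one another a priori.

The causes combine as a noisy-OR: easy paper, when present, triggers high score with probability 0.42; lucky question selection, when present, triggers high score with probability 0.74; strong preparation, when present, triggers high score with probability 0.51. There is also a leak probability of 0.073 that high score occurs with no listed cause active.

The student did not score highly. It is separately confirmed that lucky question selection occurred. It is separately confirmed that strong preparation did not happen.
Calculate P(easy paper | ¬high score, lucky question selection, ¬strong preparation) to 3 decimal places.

Under noisy-OR, P(high score | causes) = 1 − (1−0.073)·∏(1−qᵢ) over the active causes.
Enumerate both values of easy paper and weight by the priors:
  P(¬high score | lucky question selection, ¬strong preparation) = 0.24102*0.96 + 0.139792*0.04
        = 0.231379 + 0.005592 = 0.236971
The terms with easy paper present sum to 0.005592, so
  P(easy paper | ¬high score, lucky question selection, ¬strong preparation) = 0.005592 / 0.236971 ≈ 0.024

P(easy paper | ¬high score, lucky question selection, ¬strong preparation) ≈ 0.024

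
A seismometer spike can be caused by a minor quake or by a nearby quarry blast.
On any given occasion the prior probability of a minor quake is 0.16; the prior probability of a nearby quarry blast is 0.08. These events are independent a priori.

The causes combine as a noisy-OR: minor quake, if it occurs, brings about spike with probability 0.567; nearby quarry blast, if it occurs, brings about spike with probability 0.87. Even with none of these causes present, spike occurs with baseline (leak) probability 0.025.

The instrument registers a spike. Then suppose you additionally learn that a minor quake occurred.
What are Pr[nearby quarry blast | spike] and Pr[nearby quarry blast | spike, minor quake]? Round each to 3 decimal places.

Under noisy-OR, P(spike | causes) = 1 − (1−0.025)·∏(1−qᵢ) over the active causes.
By total probability over the 4 (minor quake, nearby quarry blast) configurations:
  P(spike) = 0.025×0.84×0.92 + 0.87325×0.84×0.08 + 0.577825×0.16×0.92 + 0.945117×0.16×0.08
        = 0.019320 + 0.058682 + 0.085056 + 0.012097 = 0.175155
The terms with nearby quarry blast present sum to 0.070779, so
  P(nearby quarry blast | spike) = 0.070779 / 0.175155 ≈ 0.404

Now also conditioning on minor quake=true:
Enumerate both values of nearby quarry blast and weight by the priors:
  P(spike | minor quake) = 0.577825×0.92 + 0.945117×0.08
        = 0.531599 + 0.075609 = 0.607208
Configurations with nearby quarry blast contribute 0.075609, so
  P(nearby quarry blast | spike, minor quake) = 0.075609 / 0.607208 ≈ 0.125

Pr[nearby quarry blast | spike] ≈ 0.404; Pr[nearby quarry blast | spike, minor quake] ≈ 0.125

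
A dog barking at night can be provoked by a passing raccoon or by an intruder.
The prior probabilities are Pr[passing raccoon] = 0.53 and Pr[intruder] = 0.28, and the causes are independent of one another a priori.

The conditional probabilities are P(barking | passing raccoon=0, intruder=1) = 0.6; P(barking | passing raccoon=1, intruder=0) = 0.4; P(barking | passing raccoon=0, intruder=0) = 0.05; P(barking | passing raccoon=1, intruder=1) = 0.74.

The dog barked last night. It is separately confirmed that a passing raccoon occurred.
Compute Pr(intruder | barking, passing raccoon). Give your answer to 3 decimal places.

Pr(intruder | barking, passing raccoon) ≈ 0.418

P(barking | passing raccoon) = 0.4·0.72 + 0.74·0.28 = 0.288000 + 0.207200 = 0.495200
The intruder-present share is 0.74·0.28 = 0.207200.
P(intruder | barking, passing raccoon) = 0.207200 / 0.495200 ≈ 0.418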